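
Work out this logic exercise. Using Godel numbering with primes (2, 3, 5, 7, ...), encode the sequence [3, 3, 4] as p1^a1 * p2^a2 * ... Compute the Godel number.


Encode each element as an exponent of the corresponding prime:
  2^3 = 8
  3^3 = 27
  5^4 = 625
Product = 8 * 27 * 625 = 135000

135000


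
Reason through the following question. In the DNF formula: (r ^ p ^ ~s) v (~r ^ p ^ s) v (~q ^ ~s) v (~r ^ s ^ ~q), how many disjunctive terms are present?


A DNF formula is a disjunction of terms (conjunctions).
Terms are separated by v.
Counting the disjuncts: 4 terms.

4


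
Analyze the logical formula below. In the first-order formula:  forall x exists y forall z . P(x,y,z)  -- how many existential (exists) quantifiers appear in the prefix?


Quantifier prefix: forall x exists y forall z
Mark each quantifier type:
  U E U
Universal count = 2, Existential count = 1
Asked for existential (exists) quantifiers: 1

1


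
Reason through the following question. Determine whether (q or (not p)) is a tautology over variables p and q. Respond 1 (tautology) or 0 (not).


Check all 4 assignments:
p=0, q=0: 1
p=0, q=1: 1
p=1, q=0: 0
p=1, q=1: 1
Satisfying count = 3/4.
Tautology iff count = 4: no.

0


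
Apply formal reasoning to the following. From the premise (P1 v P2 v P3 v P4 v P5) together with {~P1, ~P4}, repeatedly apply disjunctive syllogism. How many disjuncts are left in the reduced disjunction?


Original disjuncts (5): P1, P2, P3, P4, P5
Negated (eliminate): ~P1, ~P4
Remaining disjuncts: P2, P3, P5
Count = 5 - 2 = 3

3


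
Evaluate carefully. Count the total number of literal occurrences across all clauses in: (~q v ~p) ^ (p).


Counting literals in each clause:
Clause 1: 2 literal(s)
Clause 2: 1 literal(s)
Total = 3

3


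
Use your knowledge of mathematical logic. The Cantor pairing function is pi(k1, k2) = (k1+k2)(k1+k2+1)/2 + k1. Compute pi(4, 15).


k1 + k2 = 19
(k1+k2)(k1+k2+1)/2 = 19 * 20 / 2 = 190
pi = 190 + 4 = 194

194


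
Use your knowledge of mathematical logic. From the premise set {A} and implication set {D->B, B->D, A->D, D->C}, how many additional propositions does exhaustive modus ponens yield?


Initial facts: {A}
Apply modus ponens to closure:
  A and A->D  =>  D
  D and D->C  =>  C
  D and D->B  =>  B
Final known: {A, B, C, D}
New propositions: {B, C, D}
Count = 3

3


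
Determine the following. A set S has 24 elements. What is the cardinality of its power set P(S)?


The power set of a set with n elements has 2^n elements.
|P(S)| = 2^24 = 16777216

16777216


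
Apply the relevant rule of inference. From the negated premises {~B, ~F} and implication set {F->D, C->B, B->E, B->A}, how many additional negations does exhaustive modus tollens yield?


Initial negated facts: {~B, ~F}
Apply modus tollens to closure:
  ~B and C->B  =>  ~C
Final negated: {~B, ~C, ~F}
New negations: {~C}
Count = 1

1


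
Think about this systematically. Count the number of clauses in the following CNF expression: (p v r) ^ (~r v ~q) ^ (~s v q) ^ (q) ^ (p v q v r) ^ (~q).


A CNF formula is a conjunction of clauses.
Clauses are separated by ^.
Counting the conjuncts: 6 clauses.

6


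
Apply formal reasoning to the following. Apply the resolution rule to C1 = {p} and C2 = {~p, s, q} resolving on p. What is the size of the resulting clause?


Remove p from C1 and ~p from C2.
C1 remainder: {}
C2 remainder: {s, q}
Union (resolvent): {q, s}
Resolvent has 2 literal(s).

2


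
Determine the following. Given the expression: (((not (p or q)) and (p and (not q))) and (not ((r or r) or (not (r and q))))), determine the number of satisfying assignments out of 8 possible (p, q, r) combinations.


Check all 8 assignments:
p=0, q=0, r=0: 0
p=0, q=0, r=1: 0
p=0, q=1, r=0: 0
p=0, q=1, r=1: 0
p=1, q=0, r=0: 0
p=1, q=0, r=1: 0
p=1, q=1, r=0: 0
p=1, q=1, r=1: 0
Count of True = 0

0


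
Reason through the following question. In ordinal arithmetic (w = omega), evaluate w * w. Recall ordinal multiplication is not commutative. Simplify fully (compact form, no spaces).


Compute w * w.
Ordinal * is associative and left-distributive over +, but NOT commutative; for finite n>1, n*w = w but w*n stays w*n.
w * w = w^2 by definition.
Result = w^2

w^2


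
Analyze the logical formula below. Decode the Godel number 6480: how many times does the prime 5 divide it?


Factorize 6480 by dividing by 5 repeatedly.
Division steps: 5 divides 6480 exactly 1 time(s).
Exponent of 5 = 1

1


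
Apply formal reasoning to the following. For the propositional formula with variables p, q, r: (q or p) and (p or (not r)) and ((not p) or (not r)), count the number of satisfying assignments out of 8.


Evaluate all 8 assignments for p, q, r:
p=0, q=0, r=0: 0
p=0, q=0, r=1: 0
p=0, q=1, r=0: 1
p=0, q=1, r=1: 0
p=1, q=0, r=0: 1
p=1, q=0, r=1: 0
p=1, q=1, r=0: 1
p=1, q=1, r=1: 0
Satisfying count = 3

3


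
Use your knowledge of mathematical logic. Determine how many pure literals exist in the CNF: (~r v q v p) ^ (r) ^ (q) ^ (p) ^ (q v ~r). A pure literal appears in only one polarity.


Check each variable for pure literal status:
p: pure positive
q: pure positive
r: mixed (not pure)
Pure literal count = 2

2


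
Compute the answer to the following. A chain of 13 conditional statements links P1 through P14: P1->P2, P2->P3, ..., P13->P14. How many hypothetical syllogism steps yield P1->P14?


With 13 implications in a chain connecting 14 propositions:
P1->P2, P2->P3, ..., P13->P14
Steps needed = (number of implications) - 1 = 13 - 1 = 12

12


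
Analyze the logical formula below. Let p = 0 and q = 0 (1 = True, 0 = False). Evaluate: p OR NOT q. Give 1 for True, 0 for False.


p = 0, q = 0
Operation: p OR NOT q
Evaluate: 0 OR NOT 0 = 1

1


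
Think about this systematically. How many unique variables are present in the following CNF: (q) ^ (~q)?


Identify each variable that appears in the formula.
Variables found: q
Count = 1

1


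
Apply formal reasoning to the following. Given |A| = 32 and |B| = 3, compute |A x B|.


The Cartesian product A x B contains all ordered pairs (a, b).
|A x B| = |A| * |B| = 32 * 3 = 96

96


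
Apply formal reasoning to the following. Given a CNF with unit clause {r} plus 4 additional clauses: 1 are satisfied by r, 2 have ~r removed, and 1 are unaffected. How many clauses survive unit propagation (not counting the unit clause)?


Satisfied (removed): 1
Shortened (remain): 2
Unchanged (remain): 1
Remaining = 2 + 1 = 3

3


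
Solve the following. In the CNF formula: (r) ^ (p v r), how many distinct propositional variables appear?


Identify each variable that appears in the formula.
Variables found: p, r
Count = 2

2


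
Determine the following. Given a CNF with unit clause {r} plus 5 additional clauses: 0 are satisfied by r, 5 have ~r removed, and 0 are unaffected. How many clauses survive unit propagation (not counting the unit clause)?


Satisfied (removed): 0
Shortened (remain): 5
Unchanged (remain): 0
Remaining = 5 + 0 = 5

5


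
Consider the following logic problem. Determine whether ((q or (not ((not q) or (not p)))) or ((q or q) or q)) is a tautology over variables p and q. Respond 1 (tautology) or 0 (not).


Check all 4 assignments:
p=0, q=0: 0
p=0, q=1: 1
p=1, q=0: 0
p=1, q=1: 1
Satisfying count = 2/4.
Tautology iff count = 4: no.

0


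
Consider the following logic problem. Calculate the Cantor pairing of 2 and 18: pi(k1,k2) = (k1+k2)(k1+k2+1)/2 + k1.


k1 + k2 = 20
(k1+k2)(k1+k2+1)/2 = 20 * 21 / 2 = 210
pi = 210 + 2 = 212

212


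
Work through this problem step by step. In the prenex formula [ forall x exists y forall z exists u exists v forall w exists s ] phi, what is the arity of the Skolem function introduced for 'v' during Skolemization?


Quantifier prefix: forall x exists y forall z exists u exists v forall w exists s
'v' is existentially quantified at position 5.
Universal variables preceding it: x, z
Skolem function arity = 2

2


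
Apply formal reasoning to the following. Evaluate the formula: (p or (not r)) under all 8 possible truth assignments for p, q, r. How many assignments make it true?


Check all 8 assignments:
p=0, q=0, r=0: 1
p=0, q=0, r=1: 0
p=0, q=1, r=0: 1
p=0, q=1, r=1: 0
p=1, q=0, r=0: 1
p=1, q=0, r=1: 1
p=1, q=1, r=0: 1
p=1, q=1, r=1: 1
Count of True = 6

6


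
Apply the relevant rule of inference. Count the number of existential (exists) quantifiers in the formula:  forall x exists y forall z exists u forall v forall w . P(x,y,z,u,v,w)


Quantifier prefix: forall x exists y forall z exists u forall v forall w
Mark each quantifier type:
  U E U E U U
Universal count = 4, Existential count = 2
Asked for existential (exists) quantifiers: 2

2


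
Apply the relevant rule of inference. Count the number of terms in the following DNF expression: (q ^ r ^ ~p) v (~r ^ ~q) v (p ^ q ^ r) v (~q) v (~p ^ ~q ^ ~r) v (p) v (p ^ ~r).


A DNF formula is a disjunction of terms (conjunctions).
Terms are separated by v.
Counting the disjuncts: 7 terms.

7


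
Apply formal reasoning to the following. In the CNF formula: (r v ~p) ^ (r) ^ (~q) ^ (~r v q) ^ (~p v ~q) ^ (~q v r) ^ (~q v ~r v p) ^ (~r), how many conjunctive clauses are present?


A CNF formula is a conjunction of clauses.
Clauses are separated by ^.
Counting the conjuncts: 8 clauses.

8


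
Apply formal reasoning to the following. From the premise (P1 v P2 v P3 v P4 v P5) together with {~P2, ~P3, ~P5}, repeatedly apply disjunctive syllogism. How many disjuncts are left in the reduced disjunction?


Original disjuncts (5): P1, P2, P3, P4, P5
Negated (eliminate): ~P2, ~P3, ~P5
Remaining disjuncts: P1, P4
Count = 5 - 3 = 2

2


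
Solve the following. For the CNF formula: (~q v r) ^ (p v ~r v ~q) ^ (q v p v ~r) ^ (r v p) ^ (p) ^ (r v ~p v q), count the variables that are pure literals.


Check each variable for pure literal status:
p: mixed (not pure)
q: mixed (not pure)
r: mixed (not pure)
Pure literal count = 0

0


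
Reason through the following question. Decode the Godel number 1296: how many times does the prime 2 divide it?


Factorize 1296 by dividing by 2 repeatedly.
Division steps: 2 divides 1296 exactly 4 time(s).
Exponent of 2 = 4

4


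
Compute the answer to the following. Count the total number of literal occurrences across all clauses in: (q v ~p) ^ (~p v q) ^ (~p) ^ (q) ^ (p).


Counting literals in each clause:
Clause 1: 2 literal(s)
Clause 2: 2 literal(s)
Clause 3: 1 literal(s)
Clause 4: 1 literal(s)
Clause 5: 1 literal(s)
Total = 7

7


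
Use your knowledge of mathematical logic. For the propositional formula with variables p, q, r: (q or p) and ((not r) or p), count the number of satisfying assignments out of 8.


Evaluate all 8 assignments for p, q, r:
p=0, q=0, r=0: 0
p=0, q=0, r=1: 0
p=0, q=1, r=0: 1
p=0, q=1, r=1: 0
p=1, q=0, r=0: 1
p=1, q=0, r=1: 1
p=1, q=1, r=0: 1
p=1, q=1, r=1: 1
Satisfying count = 5

5


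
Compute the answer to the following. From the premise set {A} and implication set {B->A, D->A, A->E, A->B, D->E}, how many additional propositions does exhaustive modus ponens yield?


Initial facts: {A}
Apply modus ponens to closure:
  A and A->E  =>  E
  A and A->B  =>  B
Final known: {A, B, E}
New propositions: {B, E}
Count = 2

2


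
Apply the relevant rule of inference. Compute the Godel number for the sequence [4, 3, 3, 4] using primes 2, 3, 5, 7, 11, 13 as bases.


Encode each element as an exponent of the corresponding prime:
  2^4 = 16
  3^3 = 27
  5^3 = 125
  7^4 = 2401
Product = 16 * 27 * 125 * 2401 = 129654000

129654000


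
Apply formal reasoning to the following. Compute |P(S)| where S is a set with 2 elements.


The power set of a set with n elements has 2^n elements.
|P(S)| = 2^2 = 4

4


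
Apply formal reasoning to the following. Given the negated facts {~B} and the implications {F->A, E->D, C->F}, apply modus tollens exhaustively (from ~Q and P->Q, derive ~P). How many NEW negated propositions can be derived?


Initial negated facts: {~B}
Apply modus tollens to closure:
  (no implication fires)
Final negated: {~B}
New negations: {(none)}
Count = 0

0


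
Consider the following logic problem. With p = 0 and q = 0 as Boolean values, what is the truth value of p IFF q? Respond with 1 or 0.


p = 0, q = 0
Operation: p IFF q
Evaluate: 0 IFF 0 = 1

1


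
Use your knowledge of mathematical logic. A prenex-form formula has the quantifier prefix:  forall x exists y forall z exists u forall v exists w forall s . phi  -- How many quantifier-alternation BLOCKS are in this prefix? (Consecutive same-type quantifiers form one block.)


Quantifier-type sequence: A E A E A E A  (A=forall, E=exists)
Group into maximal same-type runs:
  Ax1 | Ex1 | Ax1 | Ex1 | Ax1 | Ex1 | Ax1
Number of blocks = 7

7


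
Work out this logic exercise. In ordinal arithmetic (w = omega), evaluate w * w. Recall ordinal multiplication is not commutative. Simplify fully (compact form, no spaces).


Compute w * w.
Ordinal * is associative and left-distributive over +, but NOT commutative; for finite n>1, n*w = w but w*n stays w*n.
w * w = w^2 by definition.
Result = w^2

w^2


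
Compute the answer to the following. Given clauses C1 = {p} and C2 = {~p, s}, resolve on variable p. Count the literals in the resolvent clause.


Remove p from C1 and ~p from C2.
C1 remainder: {}
C2 remainder: {s}
Union (resolvent): {s}
Resolvent has 1 literal(s).

1


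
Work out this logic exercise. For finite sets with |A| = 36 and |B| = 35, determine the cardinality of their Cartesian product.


The Cartesian product A x B contains all ordered pairs (a, b).
|A x B| = |A| * |B| = 36 * 35 = 1260

1260


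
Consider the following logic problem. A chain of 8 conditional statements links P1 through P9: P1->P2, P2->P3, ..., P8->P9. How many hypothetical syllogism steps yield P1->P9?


With 8 implications in a chain connecting 9 propositions:
P1->P2, P2->P3, ..., P8->P9
Steps needed = (number of implications) - 1 = 8 - 1 = 7

7


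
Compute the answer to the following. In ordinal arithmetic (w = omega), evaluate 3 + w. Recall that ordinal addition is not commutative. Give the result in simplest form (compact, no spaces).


Compute 3 + w.
Ordinal + is associative but NOT commutative; for finite n>0, n + w = w but w + n stays w+n.
Any finite left addend is absorbed by w on the right: 3 + w = w.
Result = w

w


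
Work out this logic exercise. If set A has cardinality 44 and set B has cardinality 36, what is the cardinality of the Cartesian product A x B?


The Cartesian product A x B contains all ordered pairs (a, b).
|A x B| = |A| * |B| = 44 * 36 = 1584

1584


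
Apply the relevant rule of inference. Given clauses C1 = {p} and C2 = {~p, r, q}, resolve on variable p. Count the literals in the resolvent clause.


Remove p from C1 and ~p from C2.
C1 remainder: {}
C2 remainder: {r, q}
Union (resolvent): {q, r}
Resolvent has 2 literal(s).

2


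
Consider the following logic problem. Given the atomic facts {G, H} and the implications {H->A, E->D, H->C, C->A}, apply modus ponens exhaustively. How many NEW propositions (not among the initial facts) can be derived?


Initial facts: {G, H}
Apply modus ponens to closure:
  H and H->A  =>  A
  H and H->C  =>  C
Final known: {A, C, G, H}
New propositions: {A, C}
Count = 2

2


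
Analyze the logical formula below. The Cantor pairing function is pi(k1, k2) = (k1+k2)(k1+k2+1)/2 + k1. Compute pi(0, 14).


k1 + k2 = 14
(k1+k2)(k1+k2+1)/2 = 14 * 15 / 2 = 105
pi = 105 + 0 = 105

105


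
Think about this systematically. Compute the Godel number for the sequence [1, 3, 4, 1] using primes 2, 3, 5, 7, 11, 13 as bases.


Encode each element as an exponent of the corresponding prime:
  2^1 = 2
  3^3 = 27
  5^4 = 625
  7^1 = 7
Product = 2 * 27 * 625 * 7 = 236250

236250


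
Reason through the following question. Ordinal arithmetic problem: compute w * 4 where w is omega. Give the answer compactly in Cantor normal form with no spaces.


Compute w * 4.
Ordinal * is associative and left-distributive over +, but NOT commutative; for finite n>1, n*w = w but w*n stays w*n.
w * 4 means 4 copies of w concatenated: w*4.
Result = w*4

w*4


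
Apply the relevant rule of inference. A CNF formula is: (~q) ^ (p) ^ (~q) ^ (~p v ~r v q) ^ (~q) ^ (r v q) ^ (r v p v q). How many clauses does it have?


A CNF formula is a conjunction of clauses.
Clauses are separated by ^.
Counting the conjuncts: 7 clauses.

7


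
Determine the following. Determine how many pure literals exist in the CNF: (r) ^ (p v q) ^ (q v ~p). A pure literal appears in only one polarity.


Check each variable for pure literal status:
p: mixed (not pure)
q: pure positive
r: pure positive
Pure literal count = 2

2


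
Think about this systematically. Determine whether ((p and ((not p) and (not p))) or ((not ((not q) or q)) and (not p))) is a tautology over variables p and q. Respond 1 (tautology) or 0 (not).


Check all 4 assignments:
p=0, q=0: 0
p=0, q=1: 0
p=1, q=0: 0
p=1, q=1: 0
Satisfying count = 0/4.
Tautology iff count = 4: no.

0


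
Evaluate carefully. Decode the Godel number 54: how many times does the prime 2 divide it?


Factorize 54 by dividing by 2 repeatedly.
Division steps: 2 divides 54 exactly 1 time(s).
Exponent of 2 = 1

1


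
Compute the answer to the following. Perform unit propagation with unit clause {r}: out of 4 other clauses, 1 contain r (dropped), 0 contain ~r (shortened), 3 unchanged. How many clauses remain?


Satisfied (removed): 1
Shortened (remain): 0
Unchanged (remain): 3
Remaining = 0 + 3 = 3

3


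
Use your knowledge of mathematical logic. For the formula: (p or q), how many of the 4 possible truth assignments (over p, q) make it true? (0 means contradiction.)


Check all 4 assignments:
p=0, q=0: 0
p=0, q=1: 1
p=1, q=0: 1
p=1, q=1: 1
Count of True = 3

3


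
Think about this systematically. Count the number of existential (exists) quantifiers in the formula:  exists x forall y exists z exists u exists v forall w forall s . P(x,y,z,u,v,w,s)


Quantifier prefix: exists x forall y exists z exists u exists v forall w forall s
Mark each quantifier type:
  E U E E E U U
Universal count = 3, Existential count = 4
Asked for existential (exists) quantifiers: 4

4


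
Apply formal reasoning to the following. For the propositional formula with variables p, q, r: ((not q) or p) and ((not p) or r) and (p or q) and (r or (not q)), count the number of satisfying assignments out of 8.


Evaluate all 8 assignments for p, q, r:
p=0, q=0, r=0: 0
p=0, q=0, r=1: 0
p=0, q=1, r=0: 0
p=0, q=1, r=1: 0
p=1, q=0, r=0: 0
p=1, q=0, r=1: 1
p=1, q=1, r=0: 0
p=1, q=1, r=1: 1
Satisfying count = 2

2


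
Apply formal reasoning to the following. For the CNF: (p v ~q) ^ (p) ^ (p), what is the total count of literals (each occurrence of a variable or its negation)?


Counting literals in each clause:
Clause 1: 2 literal(s)
Clause 2: 1 literal(s)
Clause 3: 1 literal(s)
Total = 4

4


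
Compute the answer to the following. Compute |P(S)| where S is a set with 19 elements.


The power set of a set with n elements has 2^n elements.
|P(S)| = 2^19 = 524288

524288


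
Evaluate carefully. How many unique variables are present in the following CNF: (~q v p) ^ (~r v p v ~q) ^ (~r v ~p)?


Identify each variable that appears in the formula.
Variables found: p, q, r
Count = 3

3


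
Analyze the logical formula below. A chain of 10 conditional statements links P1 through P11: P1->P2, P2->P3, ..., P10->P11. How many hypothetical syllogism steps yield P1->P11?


With 10 implications in a chain connecting 11 propositions:
P1->P2, P2->P3, ..., P10->P11
Steps needed = (number of implications) - 1 = 10 - 1 = 9

9


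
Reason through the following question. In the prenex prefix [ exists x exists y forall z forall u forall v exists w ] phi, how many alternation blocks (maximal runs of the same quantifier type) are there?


Quantifier-type sequence: E E A A A E  (A=forall, E=exists)
Group into maximal same-type runs:
  Ex2 | Ax3 | Ex1
Number of blocks = 3

3


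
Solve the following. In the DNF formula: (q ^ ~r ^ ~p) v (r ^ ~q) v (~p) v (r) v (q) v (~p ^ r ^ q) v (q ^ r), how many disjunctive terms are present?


A DNF formula is a disjunction of terms (conjunctions).
Terms are separated by v.
Counting the disjuncts: 7 terms.

7


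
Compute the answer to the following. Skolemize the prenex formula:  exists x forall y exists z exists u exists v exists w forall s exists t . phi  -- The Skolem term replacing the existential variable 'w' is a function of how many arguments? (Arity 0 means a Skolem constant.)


Quantifier prefix: exists x forall y exists z exists u exists v exists w forall s exists t
'w' is existentially quantified at position 6.
Universal variables preceding it: y
Skolem function arity = 1

1


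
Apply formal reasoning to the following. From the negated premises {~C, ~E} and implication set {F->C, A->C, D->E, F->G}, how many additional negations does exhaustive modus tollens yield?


Initial negated facts: {~C, ~E}
Apply modus tollens to closure:
  ~C and F->C  =>  ~F
  ~C and A->C  =>  ~A
  ~E and D->E  =>  ~D
Final negated: {~A, ~C, ~D, ~E, ~F}
New negations: {~A, ~D, ~F}
Count = 3

3


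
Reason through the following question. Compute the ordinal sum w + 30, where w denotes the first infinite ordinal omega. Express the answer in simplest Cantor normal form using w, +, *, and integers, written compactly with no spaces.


Compute w + 30.
Ordinal + is associative but NOT commutative; for finite n>0, n + w = w but w + n stays w+n.
w + 30 is already in normal form (a successor ordinal beyond w).
Result = w+30

w+30


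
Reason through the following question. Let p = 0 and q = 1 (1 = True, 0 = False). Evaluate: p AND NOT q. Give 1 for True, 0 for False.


p = 0, q = 1
Operation: p AND NOT q
Evaluate: 0 AND NOT 1 = 0

0


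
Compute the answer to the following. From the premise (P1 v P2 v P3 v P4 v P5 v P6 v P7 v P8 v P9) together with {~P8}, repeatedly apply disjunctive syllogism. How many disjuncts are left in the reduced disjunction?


Original disjuncts (9): P1, P2, P3, P4, P5, P6, P7, P8, P9
Negated (eliminate): ~P8
Remaining disjuncts: P1, P2, P3, P4, P5, P6, P7, P9
Count = 9 - 1 = 8

8


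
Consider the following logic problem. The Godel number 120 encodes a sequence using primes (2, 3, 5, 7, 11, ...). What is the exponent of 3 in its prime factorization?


Factorize 120 by dividing by 3 repeatedly.
Division steps: 3 divides 120 exactly 1 time(s).
Exponent of 3 = 1

1


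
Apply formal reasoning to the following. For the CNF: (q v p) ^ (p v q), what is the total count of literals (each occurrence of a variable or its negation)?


Counting literals in each clause:
Clause 1: 2 literal(s)
Clause 2: 2 literal(s)
Total = 4

4


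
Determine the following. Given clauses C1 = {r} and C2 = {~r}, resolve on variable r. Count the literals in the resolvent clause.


Remove r from C1 and ~r from C2.
C1 remainder: {}
C2 remainder: {}
Union (resolvent): {} (empty clause)
Resolvent has 0 literal(s).

0


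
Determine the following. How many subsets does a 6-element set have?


The power set of a set with n elements has 2^n elements.
|P(S)| = 2^6 = 64

64


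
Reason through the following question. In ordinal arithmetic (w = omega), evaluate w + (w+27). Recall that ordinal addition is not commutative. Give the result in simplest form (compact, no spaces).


Compute w + (w+27).
Ordinal + is associative but NOT commutative; for finite n>0, n + w = w but w + n stays w+n.
w + (w+27) = (w+w) + 27 = w*2+27.
Result = w*2+27

w*2+27


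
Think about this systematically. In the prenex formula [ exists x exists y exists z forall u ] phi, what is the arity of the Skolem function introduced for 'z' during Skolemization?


Quantifier prefix: exists x exists y exists z forall u
'z' is existentially quantified at position 3.
No universal quantifiers precede it.
Skolem function arity = 0 (a Skolem constant)

0


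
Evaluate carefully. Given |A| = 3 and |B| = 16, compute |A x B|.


The Cartesian product A x B contains all ordered pairs (a, b).
|A x B| = |A| * |B| = 3 * 16 = 48

48


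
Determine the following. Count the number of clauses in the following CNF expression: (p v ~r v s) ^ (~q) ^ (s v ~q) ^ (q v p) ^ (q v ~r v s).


A CNF formula is a conjunction of clauses.
Clauses are separated by ^.
Counting the conjuncts: 5 clauses.

5


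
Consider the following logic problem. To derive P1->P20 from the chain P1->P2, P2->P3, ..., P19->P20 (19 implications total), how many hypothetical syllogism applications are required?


With 19 implications in a chain connecting 20 propositions:
P1->P2, P2->P3, ..., P19->P20
Steps needed = (number of implications) - 1 = 19 - 1 = 18

18


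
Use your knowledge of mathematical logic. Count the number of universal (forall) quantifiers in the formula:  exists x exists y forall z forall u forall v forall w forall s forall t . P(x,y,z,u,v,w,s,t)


Quantifier prefix: exists x exists y forall z forall u forall v forall w forall s forall t
Mark each quantifier type:
  E E U U U U U U
Universal count = 6, Existential count = 2
Asked for universal (forall) quantifiers: 6

6


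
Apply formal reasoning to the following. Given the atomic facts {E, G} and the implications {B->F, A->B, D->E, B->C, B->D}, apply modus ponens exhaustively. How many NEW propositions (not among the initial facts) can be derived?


Initial facts: {E, G}
Apply modus ponens to closure:
  (no implication fires)
Final known: {E, G}
New propositions: {(none)}
Count = 0

0


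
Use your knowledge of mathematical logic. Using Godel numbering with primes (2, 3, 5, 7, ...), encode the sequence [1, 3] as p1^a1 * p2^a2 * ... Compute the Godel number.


Encode each element as an exponent of the corresponding prime:
  2^1 = 2
  3^3 = 27
Product = 2 * 27 = 54

54


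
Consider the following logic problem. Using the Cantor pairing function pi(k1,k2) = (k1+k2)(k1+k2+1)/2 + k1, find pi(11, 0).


k1 + k2 = 11
(k1+k2)(k1+k2+1)/2 = 11 * 12 / 2 = 66
pi = 66 + 11 = 77

77


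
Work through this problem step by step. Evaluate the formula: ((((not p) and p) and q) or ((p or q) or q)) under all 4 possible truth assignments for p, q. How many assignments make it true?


Check all 4 assignments:
p=0, q=0: 0
p=0, q=1: 1
p=1, q=0: 1
p=1, q=1: 1
Count of True = 3

3


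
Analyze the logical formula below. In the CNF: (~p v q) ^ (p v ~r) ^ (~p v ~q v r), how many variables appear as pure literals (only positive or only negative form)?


Check each variable for pure literal status:
p: mixed (not pure)
q: mixed (not pure)
r: mixed (not pure)
Pure literal count = 0

0


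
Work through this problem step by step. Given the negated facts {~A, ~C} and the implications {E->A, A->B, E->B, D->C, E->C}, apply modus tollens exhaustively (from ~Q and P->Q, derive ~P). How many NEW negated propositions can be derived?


Initial negated facts: {~A, ~C}
Apply modus tollens to closure:
  ~A and E->A  =>  ~E
  ~C and D->C  =>  ~D
Final negated: {~A, ~C, ~D, ~E}
New negations: {~D, ~E}
Count = 2

2


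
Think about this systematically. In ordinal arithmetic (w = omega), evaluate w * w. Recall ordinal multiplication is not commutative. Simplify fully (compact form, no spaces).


Compute w * w.
Ordinal * is associative and left-distributive over +, but NOT commutative; for finite n>1, n*w = w but w*n stays w*n.
w * w = w^2 by definition.
Result = w^2

w^2


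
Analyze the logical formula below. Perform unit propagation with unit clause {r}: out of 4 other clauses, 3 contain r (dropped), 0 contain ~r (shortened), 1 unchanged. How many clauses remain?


Satisfied (removed): 3
Shortened (remain): 0
Unchanged (remain): 1
Remaining = 0 + 1 = 1

1


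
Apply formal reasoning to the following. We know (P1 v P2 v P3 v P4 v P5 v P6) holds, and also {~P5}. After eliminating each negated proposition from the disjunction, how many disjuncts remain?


Original disjuncts (6): P1, P2, P3, P4, P5, P6
Negated (eliminate): ~P5
Remaining disjuncts: P1, P2, P3, P4, P6
Count = 6 - 1 = 5

5


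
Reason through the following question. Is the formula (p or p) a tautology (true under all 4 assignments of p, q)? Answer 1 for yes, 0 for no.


Check all 4 assignments:
p=0, q=0: 0
p=0, q=1: 0
p=1, q=0: 1
p=1, q=1: 1
Satisfying count = 2/4.
Tautology iff count = 4: no.

0


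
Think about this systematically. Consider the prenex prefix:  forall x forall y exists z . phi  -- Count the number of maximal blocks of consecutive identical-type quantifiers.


Quantifier-type sequence: A A E  (A=forall, E=exists)
Group into maximal same-type runs:
  Ax2 | Ex1
Number of blocks = 2

2


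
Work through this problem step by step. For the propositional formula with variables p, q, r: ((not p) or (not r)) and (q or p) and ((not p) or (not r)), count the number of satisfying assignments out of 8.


Evaluate all 8 assignments for p, q, r:
p=0, q=0, r=0: 0
p=0, q=0, r=1: 0
p=0, q=1, r=0: 1
p=0, q=1, r=1: 1
p=1, q=0, r=0: 1
p=1, q=0, r=1: 0
p=1, q=1, r=0: 1
p=1, q=1, r=1: 0
Satisfying count = 4

4


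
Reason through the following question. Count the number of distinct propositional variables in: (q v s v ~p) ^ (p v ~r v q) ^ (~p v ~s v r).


Identify each variable that appears in the formula.
Variables found: p, q, r, s
Count = 4

4


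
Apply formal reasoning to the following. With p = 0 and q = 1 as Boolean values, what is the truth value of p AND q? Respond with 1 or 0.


p = 0, q = 1
Operation: p AND q
Evaluate: 0 AND 1 = 0

0


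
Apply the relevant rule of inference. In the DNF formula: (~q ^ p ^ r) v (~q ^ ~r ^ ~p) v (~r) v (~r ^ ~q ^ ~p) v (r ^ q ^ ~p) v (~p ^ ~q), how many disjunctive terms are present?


A DNF formula is a disjunction of terms (conjunctions).
Terms are separated by v.
Counting the disjuncts: 6 terms.

6


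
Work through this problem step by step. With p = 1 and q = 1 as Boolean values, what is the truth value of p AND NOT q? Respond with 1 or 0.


p = 1, q = 1
Operation: p AND NOT q
Evaluate: 1 AND NOT 1 = 0

0


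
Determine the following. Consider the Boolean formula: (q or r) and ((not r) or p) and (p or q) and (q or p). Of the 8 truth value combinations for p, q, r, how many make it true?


Evaluate all 8 assignments for p, q, r:
p=0, q=0, r=0: 0
p=0, q=0, r=1: 0
p=0, q=1, r=0: 1
p=0, q=1, r=1: 0
p=1, q=0, r=0: 0
p=1, q=0, r=1: 1
p=1, q=1, r=0: 1
p=1, q=1, r=1: 1
Satisfying count = 4

4


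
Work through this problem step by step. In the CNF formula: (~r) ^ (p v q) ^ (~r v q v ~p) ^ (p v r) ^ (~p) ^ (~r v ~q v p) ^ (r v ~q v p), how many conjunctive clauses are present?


A CNF formula is a conjunction of clauses.
Clauses are separated by ^.
Counting the conjuncts: 7 clauses.

7


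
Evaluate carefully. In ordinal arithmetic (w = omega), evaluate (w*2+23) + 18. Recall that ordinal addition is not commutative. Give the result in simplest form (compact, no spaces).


Compute (w*2+23) + 18.
Ordinal + is associative but NOT commutative; for finite n>0, n + w = w but w + n stays w+n.
By associativity: (w*2+23) + 18 = w*2 + (23+18) = w*2+41.
Result = w*2+41

w*2+41


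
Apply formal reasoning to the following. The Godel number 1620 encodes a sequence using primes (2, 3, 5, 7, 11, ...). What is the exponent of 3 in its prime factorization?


Factorize 1620 by dividing by 3 repeatedly.
Division steps: 3 divides 1620 exactly 4 time(s).
Exponent of 3 = 4

4


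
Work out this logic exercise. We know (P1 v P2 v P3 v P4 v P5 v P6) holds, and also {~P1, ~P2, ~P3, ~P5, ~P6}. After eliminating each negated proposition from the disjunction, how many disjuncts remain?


Original disjuncts (6): P1, P2, P3, P4, P5, P6
Negated (eliminate): ~P1, ~P2, ~P3, ~P5, ~P6
Remaining disjuncts: P4
Count = 6 - 5 = 1

1


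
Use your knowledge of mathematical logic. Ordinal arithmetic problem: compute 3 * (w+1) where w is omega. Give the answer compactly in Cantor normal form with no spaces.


Compute 3 * (w+1).
Ordinal * is associative and left-distributive over +, but NOT commutative; for finite n>1, n*w = w but w*n stays w*n.
By left-distributivity: 3 * (w+1) = 3*w + 3*1 = w + 3 = w+3.
Result = w+3

w+3


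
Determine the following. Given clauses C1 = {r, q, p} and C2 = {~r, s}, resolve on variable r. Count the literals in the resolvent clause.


Remove r from C1 and ~r from C2.
C1 remainder: {q, p}
C2 remainder: {s}
Union (resolvent): {p, q, s}
Resolvent has 3 literal(s).

3


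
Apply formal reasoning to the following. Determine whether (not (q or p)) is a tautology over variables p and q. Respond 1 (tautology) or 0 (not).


Check all 4 assignments:
p=0, q=0: 1
p=0, q=1: 0
p=1, q=0: 0
p=1, q=1: 0
Satisfying count = 1/4.
Tautology iff count = 4: no.

0


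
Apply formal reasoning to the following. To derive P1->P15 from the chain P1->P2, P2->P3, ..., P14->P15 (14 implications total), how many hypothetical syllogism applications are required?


With 14 implications in a chain connecting 15 propositions:
P1->P2, P2->P3, ..., P14->P15
Steps needed = (number of implications) - 1 = 14 - 1 = 13

13


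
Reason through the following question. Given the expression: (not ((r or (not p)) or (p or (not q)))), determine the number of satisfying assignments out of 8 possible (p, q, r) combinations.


Check all 8 assignments:
p=0, q=0, r=0: 0
p=0, q=0, r=1: 0
p=0, q=1, r=0: 0
p=0, q=1, r=1: 0
p=1, q=0, r=0: 0
p=1, q=0, r=1: 0
p=1, q=1, r=0: 0
p=1, q=1, r=1: 0
Count of True = 0

0


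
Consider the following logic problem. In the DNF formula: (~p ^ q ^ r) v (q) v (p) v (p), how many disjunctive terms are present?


A DNF formula is a disjunction of terms (conjunctions).
Terms are separated by v.
Counting the disjuncts: 4 terms.

4


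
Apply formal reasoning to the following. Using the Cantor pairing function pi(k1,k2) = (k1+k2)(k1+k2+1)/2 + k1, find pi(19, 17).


k1 + k2 = 36
(k1+k2)(k1+k2+1)/2 = 36 * 37 / 2 = 666
pi = 666 + 19 = 685

685


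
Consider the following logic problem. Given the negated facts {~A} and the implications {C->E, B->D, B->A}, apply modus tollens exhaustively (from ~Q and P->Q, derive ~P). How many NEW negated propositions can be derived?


Initial negated facts: {~A}
Apply modus tollens to closure:
  ~A and B->A  =>  ~B
Final negated: {~A, ~B}
New negations: {~B}
Count = 1

1


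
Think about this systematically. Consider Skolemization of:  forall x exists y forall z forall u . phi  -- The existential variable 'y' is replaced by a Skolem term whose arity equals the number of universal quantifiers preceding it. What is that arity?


Quantifier prefix: forall x exists y forall z forall u
'y' is existentially quantified at position 2.
Universal variables preceding it: x
Skolem function arity = 1

1


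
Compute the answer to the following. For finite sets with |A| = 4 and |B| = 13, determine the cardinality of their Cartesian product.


The Cartesian product A x B contains all ordered pairs (a, b).
|A x B| = |A| * |B| = 4 * 13 = 52

52


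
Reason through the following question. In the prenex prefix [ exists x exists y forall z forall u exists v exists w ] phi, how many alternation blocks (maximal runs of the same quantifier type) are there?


Quantifier-type sequence: E E A A E E  (A=forall, E=exists)
Group into maximal same-type runs:
  Ex2 | Ax2 | Ex2
Number of blocks = 3

3


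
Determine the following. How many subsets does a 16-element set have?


The power set of a set with n elements has 2^n elements.
|P(S)| = 2^16 = 65536

65536


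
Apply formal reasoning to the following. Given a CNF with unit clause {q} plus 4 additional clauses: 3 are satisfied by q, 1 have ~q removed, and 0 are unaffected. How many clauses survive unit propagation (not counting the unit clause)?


Satisfied (removed): 3
Shortened (remain): 1
Unchanged (remain): 0
Remaining = 1 + 0 = 1

1


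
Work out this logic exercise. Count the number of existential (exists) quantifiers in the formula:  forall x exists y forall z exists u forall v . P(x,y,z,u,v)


Quantifier prefix: forall x exists y forall z exists u forall v
Mark each quantifier type:
  U E U E U
Universal count = 3, Existential count = 2
Asked for existential (exists) quantifiers: 2

2


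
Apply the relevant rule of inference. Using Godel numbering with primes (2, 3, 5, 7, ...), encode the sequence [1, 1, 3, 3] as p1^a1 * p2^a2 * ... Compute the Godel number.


Encode each element as an exponent of the corresponding prime:
  2^1 = 2
  3^1 = 3
  5^3 = 125
  7^3 = 343
Product = 2 * 3 * 125 * 343 = 257250

257250


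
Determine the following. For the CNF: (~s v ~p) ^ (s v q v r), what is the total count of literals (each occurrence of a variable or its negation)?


Counting literals in each clause:
Clause 1: 2 literal(s)
Clause 2: 3 literal(s)
Total = 5

5


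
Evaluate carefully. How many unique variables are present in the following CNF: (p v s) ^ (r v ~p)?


Identify each variable that appears in the formula.
Variables found: p, r, s
Count = 3

3


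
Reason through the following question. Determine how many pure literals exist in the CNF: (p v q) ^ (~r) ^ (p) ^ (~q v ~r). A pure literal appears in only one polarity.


Check each variable for pure literal status:
p: pure positive
q: mixed (not pure)
r: pure negative
Pure literal count = 2

2


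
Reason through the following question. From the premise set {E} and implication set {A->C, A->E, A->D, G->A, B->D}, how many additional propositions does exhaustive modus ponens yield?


Initial facts: {E}
Apply modus ponens to closure:
  (no implication fires)
Final known: {E}
New propositions: {(none)}
Count = 0

0


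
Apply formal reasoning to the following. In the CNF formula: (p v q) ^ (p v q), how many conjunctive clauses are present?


A CNF formula is a conjunction of clauses.
Clauses are separated by ^.
Counting the conjuncts: 2 clauses.

2


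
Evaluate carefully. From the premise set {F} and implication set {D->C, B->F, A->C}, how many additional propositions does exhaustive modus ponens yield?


Initial facts: {F}
Apply modus ponens to closure:
  (no implication fires)
Final known: {F}
New propositions: {(none)}
Count = 0

0


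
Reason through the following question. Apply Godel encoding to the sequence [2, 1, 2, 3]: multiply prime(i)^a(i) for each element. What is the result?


Encode each element as an exponent of the corresponding prime:
  2^2 = 4
  3^1 = 3
  5^2 = 25
  7^3 = 343
Product = 4 * 3 * 25 * 343 = 102900

102900


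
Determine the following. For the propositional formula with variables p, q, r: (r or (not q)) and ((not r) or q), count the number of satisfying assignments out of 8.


Evaluate all 8 assignments for p, q, r:
p=0, q=0, r=0: 1
p=0, q=0, r=1: 0
p=0, q=1, r=0: 0
p=0, q=1, r=1: 1
p=1, q=0, r=0: 1
p=1, q=0, r=1: 0
p=1, q=1, r=0: 0
p=1, q=1, r=1: 1
Satisfying count = 4

4


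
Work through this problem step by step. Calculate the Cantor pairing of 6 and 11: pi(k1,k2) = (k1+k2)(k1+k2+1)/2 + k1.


k1 + k2 = 17
(k1+k2)(k1+k2+1)/2 = 17 * 18 / 2 = 153
pi = 153 + 6 = 159

159


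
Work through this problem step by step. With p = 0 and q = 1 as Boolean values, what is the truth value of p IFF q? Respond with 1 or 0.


p = 0, q = 1
Operation: p IFF q
Evaluate: 0 IFF 1 = 0

0


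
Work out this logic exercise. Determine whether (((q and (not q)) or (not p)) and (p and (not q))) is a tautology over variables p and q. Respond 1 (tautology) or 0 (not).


Check all 4 assignments:
p=0, q=0: 0
p=0, q=1: 0
p=1, q=0: 0
p=1, q=1: 0
Satisfying count = 0/4.
Tautology iff count = 4: no.

0


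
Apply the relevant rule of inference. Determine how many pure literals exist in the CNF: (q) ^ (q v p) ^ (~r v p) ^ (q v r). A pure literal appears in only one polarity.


Check each variable for pure literal status:
p: pure positive
q: pure positive
r: mixed (not pure)
Pure literal count = 2

2
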